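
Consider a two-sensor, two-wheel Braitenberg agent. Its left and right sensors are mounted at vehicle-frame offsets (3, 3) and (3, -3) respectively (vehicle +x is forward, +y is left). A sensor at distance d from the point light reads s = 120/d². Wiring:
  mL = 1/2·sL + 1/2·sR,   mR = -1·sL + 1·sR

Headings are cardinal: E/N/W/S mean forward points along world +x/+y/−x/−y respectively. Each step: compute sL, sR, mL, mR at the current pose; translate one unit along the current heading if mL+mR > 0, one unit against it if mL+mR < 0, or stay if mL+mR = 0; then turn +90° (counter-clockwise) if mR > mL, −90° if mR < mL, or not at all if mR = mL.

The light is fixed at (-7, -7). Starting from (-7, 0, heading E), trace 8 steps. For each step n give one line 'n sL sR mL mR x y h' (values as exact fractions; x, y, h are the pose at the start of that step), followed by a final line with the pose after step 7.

n=0: pose=(-7,0,E); sL=120/109, sR=24/5; mL=1608/545, mR=2016/545; mL+mR=3624/545 → advance +1; mR−mL=408/545 → turn +1·90°
n=1: pose=(-6,0,N); sL=15/13, sR=30/29; mL=825/754, mR=-45/377; mL+mR=735/754 → advance +1; mR−mL=-915/754 → turn -1·90°
n=2: pose=(-6,1,E); sL=120/137, sR=120/41; mL=10680/5617, mR=11520/5617; mL+mR=22200/5617 → advance +1; mR−mL=840/5617 → turn +1·90°
n=3: pose=(-5,1,N); sL=60/61, sR=60/73; mL=4020/4453, mR=-720/4453; mL+mR=3300/4453 → advance +1; mR−mL=-4740/4453 → turn -1·90°
n=4: pose=(-5,2,E); sL=120/169, sR=120/61; mL=13800/10309, mR=12960/10309; mL+mR=26760/10309 → advance +1; mR−mL=-840/10309 → turn -1·90°
n=5: pose=(-4,2,S); sL=5/3, sR=10/3; mL=5/2, mR=5/3; mL+mR=25/6 → advance +1; mR−mL=-5/6 → turn -1·90°
n=6: pose=(-4,1,W); sL=24/5, sR=120/121; mL=1752/605, mR=-2304/605; mL+mR=-552/605 → advance -1; mR−mL=-4056/605 → turn -1·90°
n=7: pose=(-3,1,N); sL=60/61, sR=12/17; mL=876/1037, mR=-288/1037; mL+mR=588/1037 → advance +1; mR−mL=-1164/1037 → turn -1·90°

0 120/109 24/5 1608/545 2016/545 -7 0 E
1 15/13 30/29 825/754 -45/377 -6 0 N
2 120/137 120/41 10680/5617 11520/5617 -6 1 E
3 60/61 60/73 4020/4453 -720/4453 -5 1 N
4 120/169 120/61 13800/10309 12960/10309 -5 2 E
5 5/3 10/3 5/2 5/3 -4 2 S
6 24/5 120/121 1752/605 -2304/605 -4 1 W
7 60/61 12/17 876/1037 -288/1037 -3 1 N
final -3 2 E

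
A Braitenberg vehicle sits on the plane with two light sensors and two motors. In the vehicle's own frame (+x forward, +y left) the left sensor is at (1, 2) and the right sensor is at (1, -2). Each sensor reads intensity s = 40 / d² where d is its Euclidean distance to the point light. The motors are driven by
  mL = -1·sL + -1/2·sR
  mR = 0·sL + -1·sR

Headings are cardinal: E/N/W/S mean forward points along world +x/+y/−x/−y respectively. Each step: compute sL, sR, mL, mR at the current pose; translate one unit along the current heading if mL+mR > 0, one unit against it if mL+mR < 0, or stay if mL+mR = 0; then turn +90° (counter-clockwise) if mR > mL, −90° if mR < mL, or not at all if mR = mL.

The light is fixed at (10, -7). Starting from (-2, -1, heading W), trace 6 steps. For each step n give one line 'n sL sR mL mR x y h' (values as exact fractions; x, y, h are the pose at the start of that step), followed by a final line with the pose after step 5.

0 8/37 40/233 -2604/8621 -40/233 -2 -1 W
1 20/53 20/97 -2470/5141 -20/97 -1 -1 S
2 40/181 8/25 -1724/4525 -8/25 -1 0 E
3 2/13 10/41 -147/533 -10/41 -2 0 N
4 8/37 40/233 -2604/8621 -40/233 -2 -1 W
5 20/53 20/97 -2470/5141 -20/97 -1 -1 S
final -1 0 E

n=0: pose=(-2,-1,W); sL=8/37, sR=40/233; mL=-2604/8621, mR=-40/233; mL+mR=-4084/8621 → advance -1; mR−mL=1124/8621 → turn +1·90°
n=1: pose=(-1,-1,S); sL=20/53, sR=20/97; mL=-2470/5141, mR=-20/97; mL+mR=-3530/5141 → advance -1; mR−mL=1410/5141 → turn +1·90°
n=2: pose=(-1,0,E); sL=40/181, sR=8/25; mL=-1724/4525, mR=-8/25; mL+mR=-3172/4525 → advance -1; mR−mL=276/4525 → turn +1·90°
n=3: pose=(-2,0,N); sL=2/13, sR=10/41; mL=-147/533, mR=-10/41; mL+mR=-277/533 → advance -1; mR−mL=17/533 → turn +1·90°
n=4: pose=(-2,-1,W); sL=8/37, sR=40/233; mL=-2604/8621, mR=-40/233; mL+mR=-4084/8621 → advance -1; mR−mL=1124/8621 → turn +1·90°
n=5: pose=(-1,-1,S); sL=20/53, sR=20/97; mL=-2470/5141, mR=-20/97; mL+mR=-3530/5141 → advance -1; mR−mL=1410/5141 → turn +1·90°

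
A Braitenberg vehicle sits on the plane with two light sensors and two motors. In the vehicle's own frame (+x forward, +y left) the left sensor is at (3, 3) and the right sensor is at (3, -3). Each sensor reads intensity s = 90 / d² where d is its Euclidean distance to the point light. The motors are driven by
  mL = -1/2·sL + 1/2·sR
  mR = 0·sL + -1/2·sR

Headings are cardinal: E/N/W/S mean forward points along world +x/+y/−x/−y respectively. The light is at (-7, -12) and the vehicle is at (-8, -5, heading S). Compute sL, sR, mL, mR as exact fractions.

9/2 45/16 -27/32 -45/32

left sensor world pos  = (-5, -8); dL² = 20
right sensor world pos = (-11, -8); dR² = 32
sL = 90/20 = 9/2
sR = 90/32 = 45/16
mL = -1/2·sL + 1/2·sR = -27/32
mR = 0·sL + -1/2·sR = -45/32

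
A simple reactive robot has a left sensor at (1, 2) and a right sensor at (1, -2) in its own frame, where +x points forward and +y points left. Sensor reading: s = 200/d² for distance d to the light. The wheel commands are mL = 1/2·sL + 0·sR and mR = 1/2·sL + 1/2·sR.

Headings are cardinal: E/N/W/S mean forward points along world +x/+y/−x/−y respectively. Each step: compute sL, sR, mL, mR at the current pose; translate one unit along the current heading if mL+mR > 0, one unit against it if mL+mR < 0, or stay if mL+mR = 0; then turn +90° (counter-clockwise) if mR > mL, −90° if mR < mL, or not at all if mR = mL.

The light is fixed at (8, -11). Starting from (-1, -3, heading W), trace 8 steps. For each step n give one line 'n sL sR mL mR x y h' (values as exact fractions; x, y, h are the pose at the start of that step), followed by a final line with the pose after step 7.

0 25/17 1 25/34 21/17 -1 -3 W
1 200/113 200/193 100/113 30600/21809 -2 -3 S
2 100/81 100/53 50/81 6700/4293 -2 -4 E
3 40/37 200/113 20/37 5960/4181 -1 -4 N
4 25/17 1 25/34 21/17 -1 -3 W
5 200/113 200/193 100/113 30600/21809 -2 -3 S
6 100/81 100/53 50/81 6700/4293 -2 -4 E
7 40/37 200/113 20/37 5960/4181 -1 -4 N
final -1 -3 W

n=0: pose=(-1,-3,W); sL=25/17, sR=1; mL=25/34, mR=21/17; mL+mR=67/34 → advance +1; mR−mL=1/2 → turn +1·90°
n=1: pose=(-2,-3,S); sL=200/113, sR=200/193; mL=100/113, mR=30600/21809; mL+mR=49900/21809 → advance +1; mR−mL=100/193 → turn +1·90°
n=2: pose=(-2,-4,E); sL=100/81, sR=100/53; mL=50/81, mR=6700/4293; mL+mR=9350/4293 → advance +1; mR−mL=50/53 → turn +1·90°
n=3: pose=(-1,-4,N); sL=40/37, sR=200/113; mL=20/37, mR=5960/4181; mL+mR=8220/4181 → advance +1; mR−mL=100/113 → turn +1·90°
n=4: pose=(-1,-3,W); sL=25/17, sR=1; mL=25/34, mR=21/17; mL+mR=67/34 → advance +1; mR−mL=1/2 → turn +1·90°
n=5: pose=(-2,-3,S); sL=200/113, sR=200/193; mL=100/113, mR=30600/21809; mL+mR=49900/21809 → advance +1; mR−mL=100/193 → turn +1·90°
n=6: pose=(-2,-4,E); sL=100/81, sR=100/53; mL=50/81, mR=6700/4293; mL+mR=9350/4293 → advance +1; mR−mL=50/53 → turn +1·90°
n=7: pose=(-1,-4,N); sL=40/37, sR=200/113; mL=20/37, mR=5960/4181; mL+mR=8220/4181 → advance +1; mR−mL=100/113 → turn +1·90°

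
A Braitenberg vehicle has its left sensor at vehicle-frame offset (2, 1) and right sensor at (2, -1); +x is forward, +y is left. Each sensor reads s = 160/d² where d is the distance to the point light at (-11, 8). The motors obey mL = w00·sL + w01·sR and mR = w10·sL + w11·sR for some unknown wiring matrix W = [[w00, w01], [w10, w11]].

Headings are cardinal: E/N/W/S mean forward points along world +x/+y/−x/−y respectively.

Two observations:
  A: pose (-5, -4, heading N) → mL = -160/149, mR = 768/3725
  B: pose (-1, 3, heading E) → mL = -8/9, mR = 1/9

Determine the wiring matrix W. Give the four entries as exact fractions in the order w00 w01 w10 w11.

0 -1 1 -1

obs A: pose=(-5,-4,N) → sL=32/25, sR=160/149, mL=-160/149, mR=768/3725
obs B: pose=(-1,3,E) → sL=1, sR=8/9, mL=-8/9, mR=1/9
sensor matrix S = [[32/25, 160/149], [1, 8/9]]; det S = 2144/33525
solve [mL_A; mL_B] = S·[w00; w01] and [mR_A; mR_B] = S·[w10; w11]:
  w00 = 0, w01 = -1, w10 = 1, w11 = -1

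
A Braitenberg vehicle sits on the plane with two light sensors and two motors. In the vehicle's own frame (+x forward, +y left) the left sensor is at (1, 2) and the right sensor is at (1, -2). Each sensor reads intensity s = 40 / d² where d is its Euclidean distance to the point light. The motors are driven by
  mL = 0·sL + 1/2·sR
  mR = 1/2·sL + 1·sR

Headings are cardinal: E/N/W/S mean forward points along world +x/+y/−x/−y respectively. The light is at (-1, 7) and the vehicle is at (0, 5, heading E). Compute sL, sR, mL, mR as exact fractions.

10 2 1 7

left sensor world pos  = (1, 7); dL² = 4
right sensor world pos = (1, 3); dR² = 20
sL = 40/4 = 10
sR = 40/20 = 2
mL = 0·sL + 1/2·sR = 1
mR = 1/2·sL + 1·sR = 7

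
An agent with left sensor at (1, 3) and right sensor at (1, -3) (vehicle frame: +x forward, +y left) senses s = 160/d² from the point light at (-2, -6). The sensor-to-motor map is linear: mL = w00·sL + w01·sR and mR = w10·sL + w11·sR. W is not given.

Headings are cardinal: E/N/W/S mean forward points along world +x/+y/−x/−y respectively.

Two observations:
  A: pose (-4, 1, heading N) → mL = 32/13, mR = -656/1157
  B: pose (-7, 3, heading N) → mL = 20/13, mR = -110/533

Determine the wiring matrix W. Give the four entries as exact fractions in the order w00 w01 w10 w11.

0 1 -1 1/2

obs A: pose=(-4,1,N) → sL=160/89, sR=32/13, mL=32/13, mR=-656/1157
obs B: pose=(-7,3,N) → sL=40/41, sR=20/13, mL=20/13, mR=-110/533
sensor matrix S = [[160/89, 32/13], [40/41, 20/13]]; det S = 17280/47437
solve [mL_A; mL_B] = S·[w00; w01] and [mR_A; mR_B] = S·[w10; w11]:
  w00 = 0, w01 = 1, w10 = -1, w11 = 1/2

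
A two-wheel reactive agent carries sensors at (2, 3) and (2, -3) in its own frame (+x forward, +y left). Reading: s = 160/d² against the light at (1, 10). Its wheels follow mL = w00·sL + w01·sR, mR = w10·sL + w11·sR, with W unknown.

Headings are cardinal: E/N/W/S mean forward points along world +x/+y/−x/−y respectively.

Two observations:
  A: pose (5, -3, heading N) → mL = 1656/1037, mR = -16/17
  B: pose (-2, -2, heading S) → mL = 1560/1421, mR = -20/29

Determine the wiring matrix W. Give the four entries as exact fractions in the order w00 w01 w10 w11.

obs A: pose=(5,-3,N) → sL=80/61, sR=16/17, mL=1656/1037, mR=-16/17
obs B: pose=(-2,-2,S) → sL=40/49, sR=20/29, mL=1560/1421, mR=-20/29
sensor matrix S = [[80/61, 16/17], [40/49, 20/29]]; det S = 200640/1473577
solve [mL_A; mL_B] = S·[w00; w01] and [mR_A; mR_B] = S·[w10; w11]:
  w00 = 1/2, w01 = 1, w10 = 0, w11 = -1

1/2 1 0 -1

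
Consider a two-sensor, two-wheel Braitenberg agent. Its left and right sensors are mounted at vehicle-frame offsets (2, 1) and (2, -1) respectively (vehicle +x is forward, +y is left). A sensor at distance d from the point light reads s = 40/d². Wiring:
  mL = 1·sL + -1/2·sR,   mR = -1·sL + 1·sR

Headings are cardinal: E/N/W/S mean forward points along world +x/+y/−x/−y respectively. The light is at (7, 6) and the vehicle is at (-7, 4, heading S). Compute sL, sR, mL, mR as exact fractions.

left sensor world pos  = (-6, 2); dL² = 185
right sensor world pos = (-8, 2); dR² = 241
sL = 40/185 = 8/37
sR = 40/241 = 40/241
mL = 1·sL + -1/2·sR = 1188/8917
mR = -1·sL + 1·sR = -448/8917

8/37 40/241 1188/8917 -448/8917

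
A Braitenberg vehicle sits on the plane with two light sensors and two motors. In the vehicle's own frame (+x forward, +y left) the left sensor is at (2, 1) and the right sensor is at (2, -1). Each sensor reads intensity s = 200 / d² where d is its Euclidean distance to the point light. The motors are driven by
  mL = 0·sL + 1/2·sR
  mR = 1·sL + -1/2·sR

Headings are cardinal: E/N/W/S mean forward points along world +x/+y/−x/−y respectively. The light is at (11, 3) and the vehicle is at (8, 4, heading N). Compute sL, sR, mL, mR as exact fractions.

8 200/13 100/13 4/13

left sensor world pos  = (7, 6); dL² = 25
right sensor world pos = (9, 6); dR² = 13
sL = 200/25 = 8
sR = 200/13 = 200/13
mL = 0·sL + 1/2·sR = 100/13
mR = 1·sL + -1/2·sR = 4/13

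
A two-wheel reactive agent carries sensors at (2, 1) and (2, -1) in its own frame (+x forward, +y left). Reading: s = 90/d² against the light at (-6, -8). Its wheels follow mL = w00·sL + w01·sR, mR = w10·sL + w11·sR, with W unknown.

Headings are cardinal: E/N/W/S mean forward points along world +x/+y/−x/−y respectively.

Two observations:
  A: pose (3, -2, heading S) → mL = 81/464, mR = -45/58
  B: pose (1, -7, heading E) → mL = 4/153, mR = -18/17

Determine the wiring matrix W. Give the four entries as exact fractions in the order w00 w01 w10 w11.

obs A: pose=(3,-2,S) → sL=45/58, sR=9/8, mL=81/464, mR=-45/58
obs B: pose=(1,-7,E) → sL=18/17, sR=10/9, mL=4/153, mR=-18/17
sensor matrix S = [[45/58, 9/8], [18/17, 10/9]]; det S = -649/1972
solve [mL_A; mL_B] = S·[w00; w01] and [mR_A; mR_B] = S·[w10; w11]:
  w00 = -1/2, w01 = 1/2, w10 = -1, w11 = 0

-1/2 1/2 -1 0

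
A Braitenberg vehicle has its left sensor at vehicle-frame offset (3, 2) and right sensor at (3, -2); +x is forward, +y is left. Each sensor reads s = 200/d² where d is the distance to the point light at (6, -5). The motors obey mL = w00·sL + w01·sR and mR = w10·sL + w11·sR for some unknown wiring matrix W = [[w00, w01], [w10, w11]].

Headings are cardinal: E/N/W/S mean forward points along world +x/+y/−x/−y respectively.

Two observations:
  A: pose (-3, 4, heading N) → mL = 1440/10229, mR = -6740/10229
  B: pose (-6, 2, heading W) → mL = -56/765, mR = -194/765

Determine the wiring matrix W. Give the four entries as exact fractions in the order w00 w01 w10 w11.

-1/2 1/2 1/2 -1

obs A: pose=(-3,4,N) → sL=40/53, sR=200/193, mL=1440/10229, mR=-6740/10229
obs B: pose=(-6,2,W) → sL=4/5, sR=100/153, mL=-56/765, mR=-194/765
sensor matrix S = [[40/53, 200/193], [4/5, 100/153]]; det S = -525440/1565037
solve [mL_A; mL_B] = S·[w00; w01] and [mR_A; mR_B] = S·[w10; w11]:
  w00 = -1/2, w01 = 1/2, w10 = 1/2, w11 = -1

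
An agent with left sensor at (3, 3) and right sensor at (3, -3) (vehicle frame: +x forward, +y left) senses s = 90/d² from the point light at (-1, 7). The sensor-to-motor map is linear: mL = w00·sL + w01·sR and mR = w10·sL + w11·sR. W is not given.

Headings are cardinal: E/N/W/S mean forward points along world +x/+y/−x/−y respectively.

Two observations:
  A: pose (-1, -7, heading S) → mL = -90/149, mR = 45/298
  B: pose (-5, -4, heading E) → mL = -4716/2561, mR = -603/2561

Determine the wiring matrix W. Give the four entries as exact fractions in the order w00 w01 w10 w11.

obs A: pose=(-1,-7,S) → sL=45/149, sR=45/149, mL=-90/149, mR=45/298
obs B: pose=(-5,-4,E) → sL=18/13, sR=90/197, mL=-4716/2561, mR=-603/2561
sensor matrix S = [[45/149, 45/149], [18/13, 90/197]]; det S = -106920/381589
solve [mL_A; mL_B] = S·[w00; w01] and [mR_A; mR_B] = S·[w10; w11]:
  w00 = -1, w01 = -1, w10 = -1/2, w11 = 1

-1 -1 -1/2 1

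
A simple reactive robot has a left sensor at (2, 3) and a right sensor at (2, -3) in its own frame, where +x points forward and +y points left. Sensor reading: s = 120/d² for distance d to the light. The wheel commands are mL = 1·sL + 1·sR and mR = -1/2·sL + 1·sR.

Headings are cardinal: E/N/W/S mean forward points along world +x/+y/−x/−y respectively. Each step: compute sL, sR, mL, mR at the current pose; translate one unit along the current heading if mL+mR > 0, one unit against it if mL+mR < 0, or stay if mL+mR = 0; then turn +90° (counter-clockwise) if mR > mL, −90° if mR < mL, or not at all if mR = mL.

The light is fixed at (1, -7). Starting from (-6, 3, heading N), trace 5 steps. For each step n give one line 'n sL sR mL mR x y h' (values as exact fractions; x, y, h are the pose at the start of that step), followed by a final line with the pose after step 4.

0 30/61 3/4 303/244 123/244 -6 3 N
1 120/221 120/89 37200/19669 21180/19669 -6 4 E
2 4/3 20/27 56/27 2/27 -5 4 S
3 120/113 120/233 41520/26329 -420/26329 -5 3 W
4 30/61 3/4 303/244 123/244 -6 3 N
final -6 4 E

n=0: pose=(-6,3,N); sL=30/61, sR=3/4; mL=303/244, mR=123/244; mL+mR=213/122 → advance +1; mR−mL=-45/61 → turn -1·90°
n=1: pose=(-6,4,E); sL=120/221, sR=120/89; mL=37200/19669, mR=21180/19669; mL+mR=58380/19669 → advance +1; mR−mL=-180/221 → turn -1·90°
n=2: pose=(-5,4,S); sL=4/3, sR=20/27; mL=56/27, mR=2/27; mL+mR=58/27 → advance +1; mR−mL=-2 → turn -1·90°
n=3: pose=(-5,3,W); sL=120/113, sR=120/233; mL=41520/26329, mR=-420/26329; mL+mR=41100/26329 → advance +1; mR−mL=-180/113 → turn -1·90°
n=4: pose=(-6,3,N); sL=30/61, sR=3/4; mL=303/244, mR=123/244; mL+mR=213/122 → advance +1; mR−mL=-45/61 → turn -1·90°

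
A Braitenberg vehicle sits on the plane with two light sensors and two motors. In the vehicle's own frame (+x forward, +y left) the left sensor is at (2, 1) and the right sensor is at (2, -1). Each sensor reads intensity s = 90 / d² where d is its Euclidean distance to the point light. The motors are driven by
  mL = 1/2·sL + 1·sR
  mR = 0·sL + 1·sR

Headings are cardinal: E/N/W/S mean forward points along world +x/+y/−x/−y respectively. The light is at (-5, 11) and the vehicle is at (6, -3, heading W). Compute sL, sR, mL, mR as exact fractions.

5/17 9/25 431/850 9/25

left sensor world pos  = (4, -4); dL² = 306
right sensor world pos = (4, -2); dR² = 250
sL = 90/306 = 5/17
sR = 90/250 = 9/25
mL = 1/2·sL + 1·sR = 431/850
mR = 0·sL + 1·sR = 9/25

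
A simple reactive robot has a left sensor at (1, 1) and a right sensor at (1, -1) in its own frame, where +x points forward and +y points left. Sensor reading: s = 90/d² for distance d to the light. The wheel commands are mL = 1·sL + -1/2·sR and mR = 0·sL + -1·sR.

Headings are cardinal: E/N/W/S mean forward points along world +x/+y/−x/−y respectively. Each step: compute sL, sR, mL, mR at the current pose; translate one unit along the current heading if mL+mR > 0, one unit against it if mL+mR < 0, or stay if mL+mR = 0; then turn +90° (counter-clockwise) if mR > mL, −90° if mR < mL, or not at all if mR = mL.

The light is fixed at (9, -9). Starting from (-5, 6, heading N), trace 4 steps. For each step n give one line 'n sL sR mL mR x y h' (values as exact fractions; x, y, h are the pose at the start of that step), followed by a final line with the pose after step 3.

0 90/481 18/85 3321/40885 -18/85 -5 6 N
1 45/197 45/169 6345/66586 -45/169 -5 5 E
2 18/73 18/85 873/6205 -18/85 -6 5 S
3 45/226 45/256 6435/57856 -45/256 -6 6 W
final -5 6 N

n=0: pose=(-5,6,N); sL=90/481, sR=18/85; mL=3321/40885, mR=-18/85; mL+mR=-5337/40885 → advance -1; mR−mL=-11979/40885 → turn -1·90°
n=1: pose=(-5,5,E); sL=45/197, sR=45/169; mL=6345/66586, mR=-45/169; mL+mR=-11385/66586 → advance -1; mR−mL=-24075/66586 → turn -1·90°
n=2: pose=(-6,5,S); sL=18/73, sR=18/85; mL=873/6205, mR=-18/85; mL+mR=-441/6205 → advance -1; mR−mL=-2187/6205 → turn -1·90°
n=3: pose=(-6,6,W); sL=45/226, sR=45/256; mL=6435/57856, mR=-45/256; mL+mR=-3735/57856 → advance -1; mR−mL=-16605/57856 → turn -1·90°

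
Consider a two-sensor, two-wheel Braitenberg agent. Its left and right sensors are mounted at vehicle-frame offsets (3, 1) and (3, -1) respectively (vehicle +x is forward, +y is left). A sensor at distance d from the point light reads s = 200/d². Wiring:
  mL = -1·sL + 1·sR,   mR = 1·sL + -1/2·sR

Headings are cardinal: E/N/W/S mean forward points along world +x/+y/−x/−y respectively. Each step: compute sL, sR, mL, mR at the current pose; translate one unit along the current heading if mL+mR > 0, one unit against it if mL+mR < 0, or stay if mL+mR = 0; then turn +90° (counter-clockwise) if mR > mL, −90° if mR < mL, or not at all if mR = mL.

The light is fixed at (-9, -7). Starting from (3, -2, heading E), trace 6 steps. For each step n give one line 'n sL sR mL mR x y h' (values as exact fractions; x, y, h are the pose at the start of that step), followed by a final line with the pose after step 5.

0 200/261 200/241 4000/62901 22100/62901 3 -2 E
1 25/26 10/13 -5/26 15/26 4 -2 N
2 8/5 200/149 -192/745 692/745 4 -1 W
3 100/89 20/13 480/1157 410/1157 3 -1 S
4 200/97 200/117 -4000/11349 13700/11349 3 -2 W
5 50/37 25/13 275/481 375/962 2 -2 S
final 2 -3 W

n=0: pose=(3,-2,E); sL=200/261, sR=200/241; mL=4000/62901, mR=22100/62901; mL+mR=100/241 → advance +1; mR−mL=18100/62901 → turn +1·90°
n=1: pose=(4,-2,N); sL=25/26, sR=10/13; mL=-5/26, mR=15/26; mL+mR=5/13 → advance +1; mR−mL=10/13 → turn +1·90°
n=2: pose=(4,-1,W); sL=8/5, sR=200/149; mL=-192/745, mR=692/745; mL+mR=100/149 → advance +1; mR−mL=884/745 → turn +1·90°
n=3: pose=(3,-1,S); sL=100/89, sR=20/13; mL=480/1157, mR=410/1157; mL+mR=10/13 → advance +1; mR−mL=-70/1157 → turn -1·90°
n=4: pose=(3,-2,W); sL=200/97, sR=200/117; mL=-4000/11349, mR=13700/11349; mL+mR=100/117 → advance +1; mR−mL=5900/3783 → turn +1·90°
n=5: pose=(2,-2,S); sL=50/37, sR=25/13; mL=275/481, mR=375/962; mL+mR=25/26 → advance +1; mR−mL=-175/962 → turn -1·90°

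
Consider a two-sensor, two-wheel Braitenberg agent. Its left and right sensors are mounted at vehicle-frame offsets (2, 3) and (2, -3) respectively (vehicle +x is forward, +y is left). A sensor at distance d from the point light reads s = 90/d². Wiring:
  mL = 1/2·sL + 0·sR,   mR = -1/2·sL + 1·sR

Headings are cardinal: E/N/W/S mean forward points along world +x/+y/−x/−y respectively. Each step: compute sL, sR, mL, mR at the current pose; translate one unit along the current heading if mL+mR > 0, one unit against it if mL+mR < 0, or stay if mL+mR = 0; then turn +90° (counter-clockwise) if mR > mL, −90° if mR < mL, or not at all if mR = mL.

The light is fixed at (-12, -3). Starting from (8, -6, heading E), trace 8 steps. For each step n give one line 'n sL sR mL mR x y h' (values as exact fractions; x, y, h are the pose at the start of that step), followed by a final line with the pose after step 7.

0 45/242 9/52 45/484 126/1573 8 -6 E
1 90/601 90/349 45/601 38385/209749 9 -6 S
2 9/53 45/289 9/106 2169/30634 9 -7 E
3 90/661 90/397 45/661 41625/262417 10 -7 S
4 9/58 9/64 9/116 117/1856 10 -8 E
5 18/145 90/449 9/145 9009/65105 11 -8 S
6 45/317 45/353 45/634 12645/223802 11 -9 E
7 90/793 18/101 45/793 9729/80093 12 -9 S
final 12 -10 E

n=0: pose=(8,-6,E); sL=45/242, sR=9/52; mL=45/484, mR=126/1573; mL+mR=9/52 → advance +1; mR−mL=-81/6292 → turn -1·90°
n=1: pose=(9,-6,S); sL=90/601, sR=90/349; mL=45/601, mR=38385/209749; mL+mR=90/349 → advance +1; mR−mL=22680/209749 → turn +1·90°
n=2: pose=(9,-7,E); sL=9/53, sR=45/289; mL=9/106, mR=2169/30634; mL+mR=45/289 → advance +1; mR−mL=-216/15317 → turn -1·90°
n=3: pose=(10,-7,S); sL=90/661, sR=90/397; mL=45/661, mR=41625/262417; mL+mR=90/397 → advance +1; mR−mL=23760/262417 → turn +1·90°
n=4: pose=(10,-8,E); sL=9/58, sR=9/64; mL=9/116, mR=117/1856; mL+mR=9/64 → advance +1; mR−mL=-27/1856 → turn -1·90°
n=5: pose=(11,-8,S); sL=18/145, sR=90/449; mL=9/145, mR=9009/65105; mL+mR=90/449 → advance +1; mR−mL=4968/65105 → turn +1·90°
n=6: pose=(11,-9,E); sL=45/317, sR=45/353; mL=45/634, mR=12645/223802; mL+mR=45/353 → advance +1; mR−mL=-1620/111901 → turn -1·90°
n=7: pose=(12,-9,S); sL=90/793, sR=18/101; mL=45/793, mR=9729/80093; mL+mR=18/101 → advance +1; mR−mL=5184/80093 → turn +1·90°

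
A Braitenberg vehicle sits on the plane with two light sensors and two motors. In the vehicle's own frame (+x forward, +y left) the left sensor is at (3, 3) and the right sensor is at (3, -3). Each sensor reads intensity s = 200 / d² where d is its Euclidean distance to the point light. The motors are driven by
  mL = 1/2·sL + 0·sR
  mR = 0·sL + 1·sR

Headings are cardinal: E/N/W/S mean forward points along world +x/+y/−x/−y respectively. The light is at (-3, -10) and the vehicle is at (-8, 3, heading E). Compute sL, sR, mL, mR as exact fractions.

left sensor world pos  = (-5, 6); dL² = 260
right sensor world pos = (-5, 0); dR² = 104
sL = 200/260 = 10/13
sR = 200/104 = 25/13
mL = 1/2·sL + 0·sR = 5/13
mR = 0·sL + 1·sR = 25/13

10/13 25/13 5/13 25/13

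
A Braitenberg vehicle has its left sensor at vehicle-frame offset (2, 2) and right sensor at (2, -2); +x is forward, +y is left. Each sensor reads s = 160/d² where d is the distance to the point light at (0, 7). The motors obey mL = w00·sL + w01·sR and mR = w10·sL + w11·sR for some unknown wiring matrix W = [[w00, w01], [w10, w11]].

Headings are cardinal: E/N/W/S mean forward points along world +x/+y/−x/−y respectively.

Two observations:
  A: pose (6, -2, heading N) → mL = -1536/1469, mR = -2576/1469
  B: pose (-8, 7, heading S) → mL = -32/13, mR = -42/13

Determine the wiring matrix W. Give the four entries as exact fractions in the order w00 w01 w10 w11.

-1 1 -1 1/2

obs A: pose=(6,-2,N) → sL=32/13, sR=160/113, mL=-1536/1469, mR=-2576/1469
obs B: pose=(-8,7,S) → sL=4, sR=20/13, mL=-32/13, mR=-42/13
sensor matrix S = [[32/13, 160/113], [4, 20/13]]; det S = -35840/19097
solve [mL_A; mL_B] = S·[w00; w01] and [mR_A; mR_B] = S·[w10; w11]:
  w00 = -1, w01 = 1, w10 = -1, w11 = 1/2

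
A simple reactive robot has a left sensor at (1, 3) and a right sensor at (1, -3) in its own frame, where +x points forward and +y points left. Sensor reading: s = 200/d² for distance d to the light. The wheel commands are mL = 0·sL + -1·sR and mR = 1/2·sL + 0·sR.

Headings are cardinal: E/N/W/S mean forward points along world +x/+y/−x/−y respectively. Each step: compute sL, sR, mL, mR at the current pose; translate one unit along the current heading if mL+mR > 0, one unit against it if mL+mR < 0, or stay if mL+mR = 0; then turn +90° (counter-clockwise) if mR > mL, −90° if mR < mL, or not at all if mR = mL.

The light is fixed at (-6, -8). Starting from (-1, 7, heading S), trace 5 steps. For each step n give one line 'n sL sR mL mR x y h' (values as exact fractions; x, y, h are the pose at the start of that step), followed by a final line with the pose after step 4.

0 10/13 1 -1 5/13 -1 7 S
1 200/397 40/41 -40/41 100/397 -1 8 E
2 20/29 100/169 -100/169 10/29 -2 8 N
3 200/153 200/333 -200/333 100/153 -2 7 W
4 25/29 50/49 -50/49 25/58 -3 7 S
final -3 8 E

n=0: pose=(-1,7,S); sL=10/13, sR=1; mL=-1, mR=5/13; mL+mR=-8/13 → advance -1; mR−mL=18/13 → turn +1·90°
n=1: pose=(-1,8,E); sL=200/397, sR=40/41; mL=-40/41, mR=100/397; mL+mR=-11780/16277 → advance -1; mR−mL=19980/16277 → turn +1·90°
n=2: pose=(-2,8,N); sL=20/29, sR=100/169; mL=-100/169, mR=10/29; mL+mR=-1210/4901 → advance -1; mR−mL=4590/4901 → turn +1·90°
n=3: pose=(-2,7,W); sL=200/153, sR=200/333; mL=-200/333, mR=100/153; mL+mR=100/1887 → advance +1; mR−mL=7100/5661 → turn +1·90°
n=4: pose=(-3,7,S); sL=25/29, sR=50/49; mL=-50/49, mR=25/58; mL+mR=-1675/2842 → advance -1; mR−mL=4125/2842 → turn +1·90°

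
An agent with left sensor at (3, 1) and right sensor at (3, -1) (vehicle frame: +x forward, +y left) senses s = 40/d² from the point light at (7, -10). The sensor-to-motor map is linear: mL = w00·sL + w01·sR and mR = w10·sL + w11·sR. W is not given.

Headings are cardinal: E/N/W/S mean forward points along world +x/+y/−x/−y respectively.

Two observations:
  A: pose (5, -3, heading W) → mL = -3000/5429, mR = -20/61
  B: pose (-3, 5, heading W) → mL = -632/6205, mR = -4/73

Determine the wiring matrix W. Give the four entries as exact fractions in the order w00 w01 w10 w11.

-1/2 -1/2 -1/2 0

obs A: pose=(5,-3,W) → sL=40/61, sR=40/89, mL=-3000/5429, mR=-20/61
obs B: pose=(-3,5,W) → sL=8/73, sR=8/85, mL=-632/6205, mR=-4/73
sensor matrix S = [[40/61, 40/89], [8/73, 8/85]]; det S = 83968/6737389
solve [mL_A; mL_B] = S·[w00; w01] and [mR_A; mR_B] = S·[w10; w11]:
  w00 = -1/2, w01 = -1/2, w10 = -1/2, w11 = 0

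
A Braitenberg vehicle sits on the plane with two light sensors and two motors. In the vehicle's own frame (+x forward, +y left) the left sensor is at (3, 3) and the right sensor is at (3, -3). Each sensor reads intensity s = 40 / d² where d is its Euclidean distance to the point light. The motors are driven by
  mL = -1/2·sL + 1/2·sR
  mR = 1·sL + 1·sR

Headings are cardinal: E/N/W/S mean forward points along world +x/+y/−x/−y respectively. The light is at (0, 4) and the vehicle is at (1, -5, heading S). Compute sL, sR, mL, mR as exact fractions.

left sensor world pos  = (4, -8); dL² = 160
right sensor world pos = (-2, -8); dR² = 148
sL = 40/160 = 1/4
sR = 40/148 = 10/37
mL = -1/2·sL + 1/2·sR = 3/296
mR = 1·sL + 1·sR = 77/148

1/4 10/37 3/296 77/148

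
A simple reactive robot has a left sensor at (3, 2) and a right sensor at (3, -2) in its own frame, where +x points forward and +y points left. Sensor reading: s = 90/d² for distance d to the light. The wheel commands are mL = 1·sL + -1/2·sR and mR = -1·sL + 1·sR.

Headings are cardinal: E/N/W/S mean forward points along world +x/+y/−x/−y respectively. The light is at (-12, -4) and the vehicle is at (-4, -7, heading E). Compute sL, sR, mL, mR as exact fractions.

45/61 45/73 3825/8906 -540/4453

left sensor world pos  = (-1, -5); dL² = 122
right sensor world pos = (-1, -9); dR² = 146
sL = 90/122 = 45/61
sR = 90/146 = 45/73
mL = 1·sL + -1/2·sR = 3825/8906
mR = -1·sL + 1·sR = -540/4453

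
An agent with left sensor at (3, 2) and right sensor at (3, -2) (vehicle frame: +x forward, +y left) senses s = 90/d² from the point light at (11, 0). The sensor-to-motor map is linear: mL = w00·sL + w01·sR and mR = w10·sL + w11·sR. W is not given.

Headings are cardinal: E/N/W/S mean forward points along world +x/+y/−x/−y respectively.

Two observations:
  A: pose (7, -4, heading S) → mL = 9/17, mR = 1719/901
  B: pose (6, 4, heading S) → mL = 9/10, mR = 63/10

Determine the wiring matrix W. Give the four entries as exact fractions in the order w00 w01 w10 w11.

0 1/2 1/2 1

obs A: pose=(7,-4,S) → sL=90/53, sR=18/17, mL=9/17, mR=1719/901
obs B: pose=(6,4,S) → sL=9, sR=9/5, mL=9/10, mR=63/10
sensor matrix S = [[90/53, 18/17], [9, 9/5]]; det S = -5832/901
solve [mL_A; mL_B] = S·[w00; w01] and [mR_A; mR_B] = S·[w10; w11]:
  w00 = 0, w01 = 1/2, w10 = 1/2, w11 = 1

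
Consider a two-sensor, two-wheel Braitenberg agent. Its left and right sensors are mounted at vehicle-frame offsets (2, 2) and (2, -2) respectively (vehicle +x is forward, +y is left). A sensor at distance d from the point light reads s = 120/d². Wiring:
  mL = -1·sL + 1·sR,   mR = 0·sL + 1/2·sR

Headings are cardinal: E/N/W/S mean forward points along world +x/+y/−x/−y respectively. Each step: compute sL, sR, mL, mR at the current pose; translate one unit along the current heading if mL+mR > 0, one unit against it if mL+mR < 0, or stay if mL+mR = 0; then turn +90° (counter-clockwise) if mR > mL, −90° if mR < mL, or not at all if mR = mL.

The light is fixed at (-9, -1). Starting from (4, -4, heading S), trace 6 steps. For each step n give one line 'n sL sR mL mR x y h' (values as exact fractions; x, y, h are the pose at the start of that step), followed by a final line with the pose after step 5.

0 12/25 60/73 624/1825 30/73 4 -4 S
1 120/229 40/87 -1280/19923 20/87 4 -5 E
2 30/37 6/13 -168/481 3/13 5 -5 N
3 120/193 40/51 1600/9843 20/51 5 -6 W
4 60/137 12/17 624/2329 6/17 4 -6 S
5 120/241 120/289 -5760/69649 60/289 4 -7 E
final 5 -7 N

n=0: pose=(4,-4,S); sL=12/25, sR=60/73; mL=624/1825, mR=30/73; mL+mR=1374/1825 → advance +1; mR−mL=126/1825 → turn +1·90°
n=1: pose=(4,-5,E); sL=120/229, sR=40/87; mL=-1280/19923, mR=20/87; mL+mR=1100/6641 → advance +1; mR−mL=5860/19923 → turn +1·90°
n=2: pose=(5,-5,N); sL=30/37, sR=6/13; mL=-168/481, mR=3/13; mL+mR=-57/481 → advance -1; mR−mL=279/481 → turn +1·90°
n=3: pose=(5,-6,W); sL=120/193, sR=40/51; mL=1600/9843, mR=20/51; mL+mR=1820/3281 → advance +1; mR−mL=2260/9843 → turn +1·90°
n=4: pose=(4,-6,S); sL=60/137, sR=12/17; mL=624/2329, mR=6/17; mL+mR=1446/2329 → advance +1; mR−mL=198/2329 → turn +1·90°
n=5: pose=(4,-7,E); sL=120/241, sR=120/289; mL=-5760/69649, mR=60/289; mL+mR=8700/69649 → advance +1; mR−mL=20220/69649 → turn +1·90°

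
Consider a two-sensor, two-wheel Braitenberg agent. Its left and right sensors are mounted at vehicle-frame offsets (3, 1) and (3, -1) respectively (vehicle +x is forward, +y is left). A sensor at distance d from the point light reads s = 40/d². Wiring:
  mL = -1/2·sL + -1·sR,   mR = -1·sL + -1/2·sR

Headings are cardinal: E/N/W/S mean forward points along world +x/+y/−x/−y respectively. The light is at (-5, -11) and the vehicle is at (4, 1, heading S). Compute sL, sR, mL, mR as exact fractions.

40/181 8/29 -2028/5249 -1884/5249

left sensor world pos  = (5, -2); dL² = 181
right sensor world pos = (3, -2); dR² = 145
sL = 40/181 = 40/181
sR = 40/145 = 8/29
mL = -1/2·sL + -1·sR = -2028/5249
mR = -1·sL + -1/2·sR = -1884/5249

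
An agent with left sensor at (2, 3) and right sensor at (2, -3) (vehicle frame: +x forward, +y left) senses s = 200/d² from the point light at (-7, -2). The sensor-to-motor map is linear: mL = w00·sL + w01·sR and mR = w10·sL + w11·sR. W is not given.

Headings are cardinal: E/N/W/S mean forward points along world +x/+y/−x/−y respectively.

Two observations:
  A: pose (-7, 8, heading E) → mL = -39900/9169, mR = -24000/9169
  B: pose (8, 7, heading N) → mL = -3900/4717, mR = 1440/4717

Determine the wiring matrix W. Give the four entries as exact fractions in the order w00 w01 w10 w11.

-1/2 -1 1 -1

obs A: pose=(-7,8,E) → sL=200/173, sR=200/53, mL=-39900/9169, mR=-24000/9169
obs B: pose=(8,7,N) → sL=40/53, sR=40/89, mL=-3900/4717, mR=1440/4717
sensor matrix S = [[200/173, 200/53], [40/53, 40/89]]; det S = -100704000/43250173
solve [mL_A; mL_B] = S·[w00; w01] and [mR_A; mR_B] = S·[w10; w11]:
  w00 = -1/2, w01 = -1, w10 = 1, w11 = -1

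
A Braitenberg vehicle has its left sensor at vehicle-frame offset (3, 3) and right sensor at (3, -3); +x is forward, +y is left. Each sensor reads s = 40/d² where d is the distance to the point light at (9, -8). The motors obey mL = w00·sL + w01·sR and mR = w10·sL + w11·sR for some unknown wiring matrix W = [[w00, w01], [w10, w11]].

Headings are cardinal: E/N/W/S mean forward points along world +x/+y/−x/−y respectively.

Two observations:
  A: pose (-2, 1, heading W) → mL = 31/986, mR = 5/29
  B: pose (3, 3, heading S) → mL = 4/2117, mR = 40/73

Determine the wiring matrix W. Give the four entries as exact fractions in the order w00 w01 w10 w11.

-1/2 1 1 0

obs A: pose=(-2,1,W) → sL=5/29, sR=2/17, mL=31/986, mR=5/29
obs B: pose=(3,3,S) → sL=40/73, sR=8/29, mL=4/2117, mR=40/73
sensor matrix S = [[5/29, 2/17], [40/73, 8/29]]; det S = -17640/1043681
solve [mL_A; mL_B] = S·[w00; w01] and [mR_A; mR_B] = S·[w10; w11]:
  w00 = -1/2, w01 = 1, w10 = 1, w11 = 0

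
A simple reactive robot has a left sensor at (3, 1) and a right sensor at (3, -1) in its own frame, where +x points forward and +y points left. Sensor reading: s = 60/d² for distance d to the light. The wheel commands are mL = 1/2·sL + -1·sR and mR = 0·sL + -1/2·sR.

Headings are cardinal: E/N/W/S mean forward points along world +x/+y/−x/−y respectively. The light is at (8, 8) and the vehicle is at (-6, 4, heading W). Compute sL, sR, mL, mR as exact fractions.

30/157 30/149 -2475/23393 -15/149

left sensor world pos  = (-9, 3); dL² = 314
right sensor world pos = (-9, 5); dR² = 298
sL = 60/314 = 30/157
sR = 60/298 = 30/149
mL = 1/2·sL + -1·sR = -2475/23393
mR = 0·sL + -1/2·sR = -15/149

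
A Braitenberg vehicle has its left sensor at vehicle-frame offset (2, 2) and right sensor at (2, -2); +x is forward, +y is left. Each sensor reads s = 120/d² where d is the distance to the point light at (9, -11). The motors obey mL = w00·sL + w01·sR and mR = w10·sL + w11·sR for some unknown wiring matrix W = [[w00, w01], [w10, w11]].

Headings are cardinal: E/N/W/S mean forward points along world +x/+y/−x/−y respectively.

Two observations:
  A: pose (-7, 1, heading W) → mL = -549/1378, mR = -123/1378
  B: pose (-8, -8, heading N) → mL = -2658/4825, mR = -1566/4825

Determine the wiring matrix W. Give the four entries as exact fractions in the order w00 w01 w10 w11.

obs A: pose=(-7,1,W) → sL=15/53, sR=3/13, mL=-549/1378, mR=-123/1378
obs B: pose=(-8,-8,N) → sL=60/193, sR=12/25, mL=-2658/4825, mR=-1566/4825
sensor matrix S = [[15/53, 3/13], [60/193, 12/25]]; det S = 42624/664885
solve [mL_A; mL_B] = S·[w00; w01] and [mR_A; mR_B] = S·[w10; w11]:
  w00 = -1, w01 = -1/2, w10 = 1/2, w11 = -1

-1 -1/2 1/2 -1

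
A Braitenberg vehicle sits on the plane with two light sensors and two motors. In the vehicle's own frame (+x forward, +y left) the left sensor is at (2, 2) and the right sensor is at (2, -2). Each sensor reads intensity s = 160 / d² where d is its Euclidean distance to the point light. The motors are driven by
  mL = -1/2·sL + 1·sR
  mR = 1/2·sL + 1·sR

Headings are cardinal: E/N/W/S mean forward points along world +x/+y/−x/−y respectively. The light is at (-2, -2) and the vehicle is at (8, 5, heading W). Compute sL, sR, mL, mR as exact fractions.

left sensor world pos  = (6, 3); dL² = 89
right sensor world pos = (6, 7); dR² = 145
sL = 160/89 = 160/89
sR = 160/145 = 32/29
mL = -1/2·sL + 1·sR = 528/2581
mR = 1/2·sL + 1·sR = 5168/2581

160/89 32/29 528/2581 5168/2581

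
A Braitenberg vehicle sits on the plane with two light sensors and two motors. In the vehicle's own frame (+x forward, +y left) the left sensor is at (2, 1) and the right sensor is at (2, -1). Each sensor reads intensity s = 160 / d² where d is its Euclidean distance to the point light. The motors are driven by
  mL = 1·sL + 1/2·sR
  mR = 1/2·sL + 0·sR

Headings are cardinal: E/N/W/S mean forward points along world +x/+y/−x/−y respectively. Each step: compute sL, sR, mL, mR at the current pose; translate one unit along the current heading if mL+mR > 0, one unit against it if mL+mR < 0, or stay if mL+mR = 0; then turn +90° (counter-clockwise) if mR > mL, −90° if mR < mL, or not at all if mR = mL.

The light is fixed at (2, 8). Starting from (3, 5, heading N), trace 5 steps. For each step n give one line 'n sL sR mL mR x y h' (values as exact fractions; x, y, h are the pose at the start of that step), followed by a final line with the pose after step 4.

n=0: pose=(3,5,N); sL=160, sR=32; mL=176, mR=80; mL+mR=256 → advance +1; mR−mL=-96 → turn -1·90°
n=1: pose=(3,6,E); sL=16, sR=80/9; mL=184/9, mR=8; mL+mR=256/9 → advance +1; mR−mL=-112/9 → turn -1·90°
n=2: pose=(4,6,S); sL=32/5, sR=160/17; mL=944/85, mR=16/5; mL+mR=1216/85 → advance +1; mR−mL=-672/85 → turn -1·90°
n=3: pose=(4,5,W); sL=10, sR=40; mL=30, mR=5; mL+mR=35 → advance +1; mR−mL=-25 → turn -1·90°
n=4: pose=(3,5,N); sL=160, sR=32; mL=176, mR=80; mL+mR=256 → advance +1; mR−mL=-96 → turn -1·90°

0 160 32 176 80 3 5 N
1 16 80/9 184/9 8 3 6 E
2 32/5 160/17 944/85 16/5 4 6 S
3 10 40 30 5 4 5 W
4 160 32 176 80 3 5 N
final 3 6 E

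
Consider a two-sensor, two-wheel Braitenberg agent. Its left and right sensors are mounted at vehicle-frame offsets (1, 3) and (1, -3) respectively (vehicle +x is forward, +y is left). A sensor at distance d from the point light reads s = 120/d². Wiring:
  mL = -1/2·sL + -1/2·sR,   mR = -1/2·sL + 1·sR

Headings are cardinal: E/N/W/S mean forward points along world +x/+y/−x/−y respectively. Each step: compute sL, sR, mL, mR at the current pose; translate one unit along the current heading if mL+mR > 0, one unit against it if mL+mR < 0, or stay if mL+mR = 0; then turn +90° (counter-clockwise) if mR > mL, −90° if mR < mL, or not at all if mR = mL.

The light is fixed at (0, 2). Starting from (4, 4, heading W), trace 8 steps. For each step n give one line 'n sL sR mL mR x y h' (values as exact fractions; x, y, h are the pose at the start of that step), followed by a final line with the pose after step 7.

n=0: pose=(4,4,W); sL=12, sR=60/17; mL=-132/17, mR=-42/17; mL+mR=-174/17 → advance -1; mR−mL=90/17 → turn +1·90°
n=1: pose=(5,4,S); sL=24/13, sR=24; mL=-168/13, mR=300/13; mL+mR=132/13 → advance +1; mR−mL=36 → turn +1·90°
n=2: pose=(5,3,E); sL=30/13, sR=3; mL=-69/26, mR=24/13; mL+mR=-21/26 → advance -1; mR−mL=9/2 → turn +1·90°
n=3: pose=(4,3,N); sL=24, sR=120/53; mL=-696/53, mR=-516/53; mL+mR=-1212/53 → advance -1; mR−mL=180/53 → turn +1·90°
n=4: pose=(4,2,W); sL=20/3, sR=20/3; mL=-20/3, mR=10/3; mL+mR=-10/3 → advance -1; mR−mL=10 → turn +1·90°
n=5: pose=(5,2,S); sL=24/13, sR=24; mL=-168/13, mR=300/13; mL+mR=132/13 → advance +1; mR−mL=36 → turn +1·90°
n=6: pose=(5,1,E); sL=3, sR=30/13; mL=-69/26, mR=21/26; mL+mR=-24/13 → advance -1; mR−mL=45/13 → turn +1·90°
n=7: pose=(4,1,N); sL=120, sR=120/49; mL=-3000/49, mR=-2820/49; mL+mR=-5820/49 → advance -1; mR−mL=180/49 → turn +1·90°

0 12 60/17 -132/17 -42/17 4 4 W
1 24/13 24 -168/13 300/13 5 4 S
2 30/13 3 -69/26 24/13 5 3 E
3 24 120/53 -696/53 -516/53 4 3 N
4 20/3 20/3 -20/3 10/3 4 2 W
5 24/13 24 -168/13 300/13 5 2 S
6 3 30/13 -69/26 21/26 5 1 E
7 120 120/49 -3000/49 -2820/49 4 1 N
final 4 0 W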